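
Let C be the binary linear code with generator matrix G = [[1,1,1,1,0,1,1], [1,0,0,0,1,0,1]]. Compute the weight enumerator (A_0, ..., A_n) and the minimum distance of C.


Weight distribution: A_0 = 1, A_3 = 1, A_5 = 1, A_6 = 1. Minimum distance d = 3.

Enumerate all 2^2 = 4 messages m ∈ F_2^2.
For each, compute codeword c = mG in F_2^7, then tally its weight.
  m = 00 → c = 0000000, weight = 0.
  m = 10 → c = 1111011, weight = 6.
  m = 01 → c = 1000101, weight = 3.
  m = 11 → c = 0111110, weight = 5.
Tally weights:
  weight 0: 1 codewords.
  weight 3: 1 codewords.
  weight 5: 1 codewords.
  weight 6: 1 codewords.
Minimum distance d = smallest w > 0 with A_w > 0 = 3.
Sanity: Σ A_w = 4 = 2^2 = 4 ✓.


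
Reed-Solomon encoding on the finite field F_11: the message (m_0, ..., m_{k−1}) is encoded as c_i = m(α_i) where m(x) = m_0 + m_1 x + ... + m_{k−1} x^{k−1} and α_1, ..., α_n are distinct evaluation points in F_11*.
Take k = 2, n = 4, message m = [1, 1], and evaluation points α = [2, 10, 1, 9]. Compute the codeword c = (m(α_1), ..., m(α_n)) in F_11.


c = [3, 0, 2, 10]

Message polynomial: m(x) = 1 + 1·x (mod 11).
For each evaluation point α_i, compute m(α_i) mod 11:
  α_1 = 2: Horner steps 1 → 3, so m(2) = 3.
  α_2 = 10: Horner steps 1 → 0, so m(10) = 0.
  α_3 = 1: Horner steps 1 → 2, so m(1) = 2.
  α_4 = 9: Horner steps 1 → 10, so m(9) = 10.
Codeword c = [3, 0, 2, 10] ∈ F_11^4.


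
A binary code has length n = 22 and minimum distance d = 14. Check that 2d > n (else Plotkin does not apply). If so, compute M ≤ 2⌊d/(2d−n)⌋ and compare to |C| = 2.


Plotkin bound M ≤ 4; given |C| = 2 ≤ bound (satisfied).

Check applicability: 2d = 28, n = 22.
2d − n = 6 > 0, so Plotkin applies.
Compute d/(2d−n) = 14/6 ≈ 2.3333.
⌊d/(2d−n)⌋ = 2.
Plotkin bound: M ≤ 2·2 = 4.
Given |C| = 2, check: satisfied.
This |C| is below the Plotkin bound.


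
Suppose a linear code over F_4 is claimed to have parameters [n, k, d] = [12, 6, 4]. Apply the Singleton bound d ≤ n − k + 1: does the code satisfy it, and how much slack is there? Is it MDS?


Singleton RHS = n − k + 1 = 7, slack = 3, bound satisfied, not MDS.

Singleton bound: d ≤ n − k + 1.
Here n = 12, k = 6, so n − k + 1 = 7.
Given d = 4, check d ≤ 7: YES.
Slack = (n − k + 1) − d = 3.
The code is NOT MDS (slack = 3 > 0).
Description: the claimed parameters are [12, 6, 4]_4; such a code would be non-MDS.


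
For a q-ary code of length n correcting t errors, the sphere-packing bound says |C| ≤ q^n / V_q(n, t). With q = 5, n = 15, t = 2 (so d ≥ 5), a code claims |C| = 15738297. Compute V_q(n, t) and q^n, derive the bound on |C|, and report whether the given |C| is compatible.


V_q(n, t) = 1741, q^n = 30517578125, Hamming bound = 17528764, |C| = 15738297 ≤ bound (satisfied).

Step 1: Compute V_q(n, t) = Σ_{j=0}^2 C(n, j) (q−1)^j.
  j = 0: C(15,0)·(4)^0 = 1·1 = 1.
  j = 1: C(15,1)·(4)^1 = 15·4 = 60.
  j = 2: C(15,2)·(4)^2 = 105·16 = 1680.
  V_q(n, t) = 1 + 60 + 1680 = 1741.
Step 2: q^n = 5^15 = 30517578125.
Step 3: Hamming bound ⌊q^n / V_q(n,t)⌋ = ⌊30517578125/1741⌋ = 17528764.
Step 4: Compare |C| = 15738297 to 17528764: satisfied.
The claimed |C| lies below the Hamming bound.


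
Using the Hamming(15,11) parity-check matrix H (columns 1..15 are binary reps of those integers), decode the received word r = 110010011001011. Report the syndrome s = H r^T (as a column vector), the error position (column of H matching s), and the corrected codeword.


s = (1, 0, 1, 0)^T, error position = 10, corrected codeword c = 110010011101011

Compute s = H r^T mod 2 one row at a time:
  s_1 = 1 + 1 + 0 + 0 + 1 + 0 + 1 + 1 = 5 ≡ 1 (mod 2).
  s_2 = 0 + 1 + 0 + 0 + 1 + 0 + 1 + 1 = 4 ≡ 0 (mod 2).
  s_3 = 1 + 0 + 0 + 0 + 0 + 0 + 1 + 1 = 3 ≡ 1 (mod 2).
  s_4 = 1 + 0 + 1 + 0 + 1 + 0 + 0 + 1 = 4 ≡ 0 (mod 2).
s = (1, 0, 1, 0)^T — this equals column 10 of H (binary 1010), so error is at position 10.
Correct: flip bit 10 of r = 110010011001011 to get c = 110010011101011.


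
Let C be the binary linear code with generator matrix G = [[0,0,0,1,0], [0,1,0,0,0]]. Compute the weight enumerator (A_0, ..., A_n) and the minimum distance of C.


Weight distribution: A_0 = 1, A_1 = 2, A_2 = 1. Minimum distance d = 1.

Enumerate all 2^2 = 4 messages m ∈ F_2^2.
For each, compute codeword c = mG in F_2^5, then tally its weight.
  m = 00 → c = 00000, weight = 0.
  m = 10 → c = 00010, weight = 1.
  m = 01 → c = 01000, weight = 1.
  m = 11 → c = 01010, weight = 2.
Tally weights:
  weight 0: 1 codewords.
  weight 1: 2 codewords.
  weight 2: 1 codewords.
Minimum distance d = smallest w > 0 with A_w > 0 = 1.
Sanity: Σ A_w = 4 = 2^2 = 4 ✓.


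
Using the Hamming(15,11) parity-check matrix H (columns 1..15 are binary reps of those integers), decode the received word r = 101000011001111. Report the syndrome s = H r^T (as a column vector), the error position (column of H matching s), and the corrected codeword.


s = (0, 0, 1, 1)^T, error position = 3, corrected codeword c = 100000011001111

Compute s = H r^T mod 2 one row at a time:
  s_1 = 1 + 1 + 0 + 0 + 1 + 1 + 1 + 1 = 6 ≡ 0 (mod 2).
  s_2 = 0 + 0 + 0 + 0 + 1 + 1 + 1 + 1 = 4 ≡ 0 (mod 2).
  s_3 = 0 + 1 + 0 + 0 + 0 + 0 + 1 + 1 = 3 ≡ 1 (mod 2).
  s_4 = 1 + 1 + 0 + 0 + 1 + 0 + 1 + 1 = 5 ≡ 1 (mod 2).
s = (0, 0, 1, 1)^T — this equals column 3 of H (binary 0011), so error is at position 3.
Correct: flip bit 3 of r = 101000011001111 to get c = 100000011001111.


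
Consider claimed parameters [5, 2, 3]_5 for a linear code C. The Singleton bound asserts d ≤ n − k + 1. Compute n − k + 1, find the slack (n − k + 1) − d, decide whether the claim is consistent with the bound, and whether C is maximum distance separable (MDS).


Singleton RHS = n − k + 1 = 4, slack = 1, bound satisfied, not MDS.

Singleton bound: d ≤ n − k + 1.
Here n = 5, k = 2, so n − k + 1 = 4.
Given d = 3, check d ≤ 4: YES.
Slack = (n − k + 1) − d = 1.
The code is NOT MDS (slack = 1 > 0).
Description: the claimed parameters are [5, 2, 3]_5; such a code would be non-MDS.


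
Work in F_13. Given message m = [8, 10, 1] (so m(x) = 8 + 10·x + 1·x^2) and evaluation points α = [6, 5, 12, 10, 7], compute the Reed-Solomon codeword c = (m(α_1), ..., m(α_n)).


c = [0, 5, 12, 0, 10]

Message polynomial: m(x) = 8 + 10·x + 1·x^2 (mod 13).
For each evaluation point α_i, compute m(α_i) mod 13:
  α_1 = 6: Horner steps 1 → 3 → 0, so m(6) = 0.
  α_2 = 5: Horner steps 1 → 2 → 5, so m(5) = 5.
  α_3 = 12: Horner steps 1 → 9 → 12, so m(12) = 12.
  α_4 = 10: Horner steps 1 → 7 → 0, so m(10) = 0.
  α_5 = 7: Horner steps 1 → 4 → 10, so m(7) = 10.
Codeword c = [0, 5, 12, 0, 10] ∈ F_13^5.


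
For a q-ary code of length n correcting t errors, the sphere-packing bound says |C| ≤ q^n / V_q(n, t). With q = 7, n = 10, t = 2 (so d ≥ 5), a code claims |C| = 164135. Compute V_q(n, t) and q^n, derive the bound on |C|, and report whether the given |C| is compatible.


V_q(n, t) = 1681, q^n = 282475249, Hamming bound = 168040, |C| = 164135 ≤ bound (satisfied).

Step 1: Compute V_q(n, t) = Σ_{j=0}^2 C(n, j) (q−1)^j.
  j = 0: C(10,0)·(6)^0 = 1·1 = 1.
  j = 1: C(10,1)·(6)^1 = 10·6 = 60.
  j = 2: C(10,2)·(6)^2 = 45·36 = 1620.
  V_q(n, t) = 1 + 60 + 1620 = 1681.
Step 2: q^n = 7^10 = 282475249.
Step 3: Hamming bound ⌊q^n / V_q(n,t)⌋ = ⌊282475249/1681⌋ = 168040.
Step 4: Compare |C| = 164135 to 168040: satisfied.
The claimed |C| lies below the Hamming bound.


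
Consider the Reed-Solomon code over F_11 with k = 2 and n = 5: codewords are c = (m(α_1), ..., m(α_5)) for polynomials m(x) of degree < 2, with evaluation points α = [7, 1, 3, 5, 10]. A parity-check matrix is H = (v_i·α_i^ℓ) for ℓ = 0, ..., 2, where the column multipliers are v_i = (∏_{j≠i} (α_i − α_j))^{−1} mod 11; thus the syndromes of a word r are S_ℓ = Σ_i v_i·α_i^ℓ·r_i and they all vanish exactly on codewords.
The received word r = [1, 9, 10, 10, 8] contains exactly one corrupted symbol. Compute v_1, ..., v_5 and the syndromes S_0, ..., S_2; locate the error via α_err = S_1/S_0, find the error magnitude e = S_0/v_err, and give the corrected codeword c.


S = (7, 2, 10), error at position 4, error magnitude e = 10, c = [1, 9, 10, 0, 8].

Step 1: column multipliers v_i = (∏_{j≠i}(α_i − α_j))^{−1} mod 11.
  i = 1 (α = 7): (7−1)(7−3)(7−5)(7−10) = 6·4·2·(−3) = −144 ≡ 10, so v_1 = 10^{−1} = 10 (mod 11).
  i = 2 (α = 1): (1−7)(1−3)(1−5)(1−10) = (−6)·(−2)·(−4)·(−9) = 432 ≡ 3, so v_2 = 3^{−1} = 4 (mod 11).
  i = 3 (α = 3): (3−7)(3−1)(3−5)(3−10) = (−4)·2·(−2)·(−7) = −112 ≡ 9, so v_3 = 9^{−1} = 5 (mod 11).
  i = 4 (α = 5): (5−7)(5−1)(5−3)(5−10) = (−2)·4·2·(−5) = 80 ≡ 3, so v_4 = 3^{−1} = 4 (mod 11).
  i = 5 (α = 10): (10−7)(10−1)(10−3)(10−5) = 3·9·7·5 = 945 ≡ 10, so v_5 = 10^{−1} = 10 (mod 11).
  v = [10, 4, 5, 4, 10].
Step 2: syndromes of r = [1, 9, 10, 10, 8] (all sums mod 11).
  S_0 = Σ v_i r_i = 10·1 + 4·9 + 5·10 + 4·10 + 10·8 = 216 ≡ 7.
  S_1 = Σ v_i α_i r_i = 10·7·1 + 4·1·9 + 5·3·10 + 4·5·10 + 10·10·8 = 1256 ≡ 2.
  α_i^2 mod 11 = [5, 1, 9, 3, 1].
  S_2 = Σ v_i α_i^2 r_i = 10·5·1 + 4·1·9 + 5·9·10 + 4·3·10 + 10·1·8 = 736 ≡ 10.
  S = (7, 2, 10) ≠ 0, so r is not a codeword (an error is present).
Step 3: locate the error. For a single error e at position i, S_ℓ = v_i·e·α_i^ℓ, so α_err = S_1/S_0.
  S_0^{−1} = 7^{−1} = 8 (mod 11), so α_err = 2·8 = 16 ≡ 5 = α_4. Error position i = 4.
  Consistency check: S_2/S_1 = 10·6 = 60 ≡ 5 = α_err ✓ (single-error assumption holds).
Step 4: error magnitude e = S_0/v_4 = S_0·∏_{j≠4}(α_4 − α_j) = 7·3 = 21 ≡ 10 (mod 11).
Step 5: correct position 4: c_4 = r_4 − e = 10 − 10 ≡ 0 (mod 11). Hence c = [1, 9, 10, 0, 8].
  Check: interpolating c through the α_i gives m(x) = 3 + 6·x (degree < 2) with m(α_i) = c_i for every i, so c is indeed a codeword.


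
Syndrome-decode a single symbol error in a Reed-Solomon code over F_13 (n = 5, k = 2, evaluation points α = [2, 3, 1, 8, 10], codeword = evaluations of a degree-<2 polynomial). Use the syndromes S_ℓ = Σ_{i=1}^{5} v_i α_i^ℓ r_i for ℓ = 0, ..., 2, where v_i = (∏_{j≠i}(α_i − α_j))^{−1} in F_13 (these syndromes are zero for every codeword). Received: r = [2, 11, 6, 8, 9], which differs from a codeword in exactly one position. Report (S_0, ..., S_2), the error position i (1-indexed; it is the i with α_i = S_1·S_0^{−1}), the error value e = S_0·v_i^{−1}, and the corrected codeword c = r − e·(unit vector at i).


S = (12, 5, 1), error at position 4, error magnitude e = 4, c = [2, 11, 6, 4, 9].

Step 1: column multipliers v_i = (∏_{j≠i}(α_i − α_j))^{−1} mod 13.
  i = 1 (α = 2): (2−3)(2−1)(2−8)(2−10) = (−1)·1·(−6)·(−8) = −48 ≡ 4, so v_1 = 4^{−1} = 10 (mod 13).
  i = 2 (α = 3): (3−2)(3−1)(3−8)(3−10) = 1·2·(−5)·(−7) = 70 ≡ 5, so v_2 = 5^{−1} = 8 (mod 13).
  i = 3 (α = 1): (1−2)(1−3)(1−8)(1−10) = (−1)·(−2)·(−7)·(−9) = 126 ≡ 9, so v_3 = 9^{−1} = 3 (mod 13).
  i = 4 (α = 8): (8−2)(8−3)(8−1)(8−10) = 6·5·7·(−2) = −420 ≡ 9, so v_4 = 9^{−1} = 3 (mod 13).
  i = 5 (α = 10): (10−2)(10−3)(10−1)(10−8) = 8·7·9·2 = 1008 ≡ 7, so v_5 = 7^{−1} = 2 (mod 13).
  v = [10, 8, 3, 3, 2].
Step 2: syndromes of r = [2, 11, 6, 8, 9] (all sums mod 13).
  S_0 = Σ v_i r_i = 10·2 + 8·11 + 3·6 + 3·8 + 2·9 = 168 ≡ 12.
  S_1 = Σ v_i α_i r_i = 10·2·2 + 8·3·11 + 3·1·6 + 3·8·8 + 2·10·9 = 694 ≡ 5.
  α_i^2 mod 13 = [4, 9, 1, 12, 9].
  S_2 = Σ v_i α_i^2 r_i = 10·4·2 + 8·9·11 + 3·1·6 + 3·12·8 + 2·9·9 = 1340 ≡ 1.
  S = (12, 5, 1) ≠ 0, so r is not a codeword (an error is present).
Step 3: locate the error. For a single error e at position i, S_ℓ = v_i·e·α_i^ℓ, so α_err = S_1/S_0.
  S_0^{−1} = 12^{−1} = 12 (mod 13), so α_err = 5·12 = 60 ≡ 8 = α_4. Error position i = 4.
  Consistency check: S_2/S_1 = 1·8 = 8 ≡ 8 = α_err ✓ (single-error assumption holds).
Step 4: error magnitude e = S_0/v_4 = S_0·∏_{j≠4}(α_4 − α_j) = 12·9 = 108 ≡ 4 (mod 13).
Step 5: correct position 4: c_4 = r_4 − e = 8 − 4 ≡ 4 (mod 13). Hence c = [2, 11, 6, 4, 9].
  Check: interpolating c through the α_i gives m(x) = 10 + 9·x (degree < 2) with m(α_i) = c_i for every i, so c is indeed a codeword.


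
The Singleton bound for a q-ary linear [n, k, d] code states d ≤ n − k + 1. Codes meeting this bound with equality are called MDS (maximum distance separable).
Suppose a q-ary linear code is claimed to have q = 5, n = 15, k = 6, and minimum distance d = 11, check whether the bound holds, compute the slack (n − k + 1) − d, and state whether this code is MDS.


Singleton RHS = n − k + 1 = 10, slack = -1, bound violated (no such code; not MDS).

Singleton bound: d ≤ n − k + 1.
Here n = 15, k = 6, so n − k + 1 = 10.
Given d = 11, check d ≤ 10: NO.
Slack = (n − k + 1) − d = -1.
The slack is negative: d = 11 exceeds n − k + 1 = 10 by 1, so the Singleton bound is violated and no linear [15, 6, 11]_5 code can exist. In particular it is not MDS (MDS requires d = n − k + 1 exactly).
Description: the claimed parameters are [15, 6, 11]_5; such a code would be impossible (violates the Singleton bound).


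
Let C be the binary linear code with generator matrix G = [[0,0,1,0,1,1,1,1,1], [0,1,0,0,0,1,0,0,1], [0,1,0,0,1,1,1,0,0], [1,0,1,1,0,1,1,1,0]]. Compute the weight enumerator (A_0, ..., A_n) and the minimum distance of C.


Weight distribution: A_0 = 1, A_3 = 4, A_4 = 3, A_5 = 2, A_6 = 4, A_7 = 2. Minimum distance d = 3.

Enumerate all 2^4 = 16 messages m ∈ F_2^4.
For each, compute codeword c = mG in F_2^9, then tally its weight.
  m = 0000 → c = 000000000, weight = 0.
  m = 1000 → c = 001011111, weight = 6.
  m = 0100 → c = 010001001, weight = 3.
  m = 1100 → c = 011010110, weight = 5.
  m = 0010 → c = 010011100, weight = 4.
  m = 1010 → c = 011000011, weight = 4.
  m = 0110 → c = 000010101, weight = 3.
  m = 1110 → c = 001001010, weight = 3.
  m = 0001 → c = 101101110, weight = 6.
  m = 1001 → c = 100110001, weight = 4.
  m = 0101 → c = 111100111, weight = 7.
  m = 1101 → c = 110111000, weight = 5.
  m = 0011 → c = 111110010, weight = 6.
  m = 1011 → c = 110101101, weight = 6.
  m = 0111 → c = 101111011, weight = 7.
  m = 1111 → c = 100100100, weight = 3.
Tally weights:
  weight 0: 1 codewords.
  weight 3: 4 codewords.
  weight 4: 3 codewords.
  weight 5: 2 codewords.
  weight 6: 4 codewords.
  weight 7: 2 codewords.
Minimum distance d = smallest w > 0 with A_w > 0 = 3.
Sanity: Σ A_w = 16 = 2^4 = 16 ✓.


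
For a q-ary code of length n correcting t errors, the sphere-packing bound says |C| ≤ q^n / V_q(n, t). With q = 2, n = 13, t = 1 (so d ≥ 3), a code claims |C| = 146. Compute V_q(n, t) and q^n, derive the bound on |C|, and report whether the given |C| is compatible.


V_q(n, t) = 14, q^n = 8192, Hamming bound = 585, |C| = 146 ≤ bound (satisfied).

Step 1: Compute V_q(n, t) = Σ_{j=0}^1 C(n, j) (q−1)^j.
  j = 0: C(13,0)·(1)^0 = 1·1 = 1.
  j = 1: C(13,1)·(1)^1 = 13·1 = 13.
  V_q(n, t) = 1 + 13 = 14.
Step 2: q^n = 2^13 = 8192.
Step 3: Hamming bound ⌊q^n / V_q(n,t)⌋ = ⌊8192/14⌋ = 585.
Step 4: Compare |C| = 146 to 585: satisfied.
The claimed |C| lies below the Hamming bound.


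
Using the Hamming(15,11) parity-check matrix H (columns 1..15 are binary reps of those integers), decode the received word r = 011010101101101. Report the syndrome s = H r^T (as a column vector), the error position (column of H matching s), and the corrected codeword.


s = (1, 1, 1, 0)^T, error position = 14, corrected codeword c = 011010101101111

Compute s = H r^T mod 2 one row at a time:
  s_1 = 0 + 1 + 1 + 0 + 1 + 1 + 0 + 1 = 5 ≡ 1 (mod 2).
  s_2 = 0 + 1 + 0 + 1 + 1 + 1 + 0 + 1 = 5 ≡ 1 (mod 2).
  s_3 = 1 + 1 + 0 + 1 + 1 + 0 + 0 + 1 = 5 ≡ 1 (mod 2).
  s_4 = 0 + 1 + 1 + 1 + 1 + 0 + 1 + 1 = 6 ≡ 0 (mod 2).
s = (1, 1, 1, 0)^T — this equals column 14 of H (binary 1110), so error is at position 14.
Correct: flip bit 14 of r = 011010101101101 to get c = 011010101101111.


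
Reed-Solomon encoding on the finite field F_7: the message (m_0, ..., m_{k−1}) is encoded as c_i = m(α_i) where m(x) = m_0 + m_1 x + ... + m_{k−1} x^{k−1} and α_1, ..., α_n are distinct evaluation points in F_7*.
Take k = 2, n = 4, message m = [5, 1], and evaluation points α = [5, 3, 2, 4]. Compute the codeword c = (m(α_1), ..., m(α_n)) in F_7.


c = [3, 1, 0, 2]

Message polynomial: m(x) = 5 + 1·x (mod 7).
For each evaluation point α_i, compute m(α_i) mod 7:
  α_1 = 5: Horner steps 1 → 3, so m(5) = 3.
  α_2 = 3: Horner steps 1 → 1, so m(3) = 1.
  α_3 = 2: Horner steps 1 → 0, so m(2) = 0.
  α_4 = 4: Horner steps 1 → 2, so m(4) = 2.
Codeword c = [3, 1, 0, 2] ∈ F_7^4.


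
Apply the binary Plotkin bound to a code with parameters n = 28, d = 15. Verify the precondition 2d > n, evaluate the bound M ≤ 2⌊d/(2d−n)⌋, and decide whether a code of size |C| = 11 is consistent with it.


Plotkin bound M ≤ 14; given |C| = 11 ≤ bound (satisfied).

Check applicability: 2d = 30, n = 28.
2d − n = 2 > 0, so Plotkin applies.
Compute d/(2d−n) = 15/2 ≈ 7.5000.
⌊d/(2d−n)⌋ = 7.
Plotkin bound: M ≤ 2·7 = 14.
Given |C| = 11, check: satisfied.
This |C| is below the Plotkin bound.


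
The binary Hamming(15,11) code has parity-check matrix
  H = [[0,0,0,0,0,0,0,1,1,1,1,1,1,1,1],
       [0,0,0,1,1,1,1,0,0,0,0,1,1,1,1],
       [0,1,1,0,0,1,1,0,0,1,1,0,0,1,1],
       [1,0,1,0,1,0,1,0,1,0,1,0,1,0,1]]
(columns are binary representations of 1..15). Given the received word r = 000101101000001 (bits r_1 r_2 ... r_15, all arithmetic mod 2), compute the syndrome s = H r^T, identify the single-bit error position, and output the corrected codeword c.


s = (0, 0, 1, 1)^T, error position = 3, corrected codeword c = 001101101000001

Compute s = H r^T mod 2 one row at a time:
  s_1 = 0 + 1 + 0 + 0 + 0 + 0 + 0 + 1 = 2 ≡ 0 (mod 2).
  s_2 = 1 + 0 + 1 + 1 + 0 + 0 + 0 + 1 = 4 ≡ 0 (mod 2).
  s_3 = 0 + 0 + 1 + 1 + 0 + 0 + 0 + 1 = 3 ≡ 1 (mod 2).
  s_4 = 0 + 0 + 0 + 1 + 1 + 0 + 0 + 1 = 3 ≡ 1 (mod 2).
s = (0, 0, 1, 1)^T — this equals column 3 of H (binary 0011), so error is at position 3.
Correct: flip bit 3 of r = 000101101000001 to get c = 001101101000001.


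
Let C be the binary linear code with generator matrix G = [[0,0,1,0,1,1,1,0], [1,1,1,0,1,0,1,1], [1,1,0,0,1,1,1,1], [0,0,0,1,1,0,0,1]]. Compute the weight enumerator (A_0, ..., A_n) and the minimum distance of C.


Weight distribution: A_0 = 1, A_2 = 2, A_3 = 2, A_4 = 3, A_5 = 6, A_6 = 2. Minimum distance d = 2.

Enumerate all 2^4 = 16 messages m ∈ F_2^4.
For each, compute codeword c = mG in F_2^8, then tally its weight.
  m = 0000 → c = 00000000, weight = 0.
  m = 1000 → c = 00101110, weight = 4.
  m = 0100 → c = 11101011, weight = 6.
  m = 1100 → c = 11000101, weight = 4.
  m = 0010 → c = 11001111, weight = 6.
  m = 1010 → c = 11100001, weight = 4.
  m = 0110 → c = 00100100, weight = 2.
  m = 1110 → c = 00001010, weight = 2.
  m = 0001 → c = 00011001, weight = 3.
  m = 1001 → c = 00110111, weight = 5.
  m = 0101 → c = 11110010, weight = 5.
  m = 1101 → c = 11011100, weight = 5.
  m = 0011 → c = 11010110, weight = 5.
  m = 1011 → c = 11111000, weight = 5.
  m = 0111 → c = 00111101, weight = 5.
  m = 1111 → c = 00010011, weight = 3.
Tally weights:
  weight 0: 1 codewords.
  weight 2: 2 codewords.
  weight 3: 2 codewords.
  weight 4: 3 codewords.
  weight 5: 6 codewords.
  weight 6: 2 codewords.
Minimum distance d = smallest w > 0 with A_w > 0 = 2.
Sanity: Σ A_w = 16 = 2^4 = 16 ✓.


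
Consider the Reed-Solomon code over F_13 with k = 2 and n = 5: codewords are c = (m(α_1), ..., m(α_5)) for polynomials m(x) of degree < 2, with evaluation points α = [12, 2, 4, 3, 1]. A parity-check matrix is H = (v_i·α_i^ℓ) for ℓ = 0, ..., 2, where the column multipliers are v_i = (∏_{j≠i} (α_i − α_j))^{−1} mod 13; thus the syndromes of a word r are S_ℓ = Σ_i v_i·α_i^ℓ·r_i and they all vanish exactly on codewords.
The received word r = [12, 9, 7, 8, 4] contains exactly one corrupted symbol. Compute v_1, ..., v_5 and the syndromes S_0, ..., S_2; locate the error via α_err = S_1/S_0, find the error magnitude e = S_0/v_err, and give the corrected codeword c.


S = (7, 7, 7), error at position 5, error magnitude e = 7, c = [12, 9, 7, 8, 10].

Step 1: column multipliers v_i = (∏_{j≠i}(α_i − α_j))^{−1} mod 13.
  i = 1 (α = 12): (12−2)(12−4)(12−3)(12−1) = 10·8·9·11 = 7920 ≡ 3, so v_1 = 3^{−1} = 9 (mod 13).
  i = 2 (α = 2): (2−12)(2−4)(2−3)(2−1) = (−10)·(−2)·(−1)·1 = −20 ≡ 6, so v_2 = 6^{−1} = 11 (mod 13).
  i = 3 (α = 4): (4−12)(4−2)(4−3)(4−1) = (−8)·2·1·3 = −48 ≡ 4, so v_3 = 4^{−1} = 10 (mod 13).
  i = 4 (α = 3): (3−12)(3−2)(3−4)(3−1) = (−9)·1·(−1)·2 = 18 ≡ 5, so v_4 = 5^{−1} = 8 (mod 13).
  i = 5 (α = 1): (1−12)(1−2)(1−4)(1−3) = (−11)·(−1)·(−3)·(−2) = 66 ≡ 1, so v_5 = 1^{−1} = 1 (mod 13).
  v = [9, 11, 10, 8, 1].
Step 2: syndromes of r = [12, 9, 7, 8, 4] (all sums mod 13).
  S_0 = Σ v_i r_i = 9·12 + 11·9 + 10·7 + 8·8 + 1·4 = 345 ≡ 7.
  S_1 = Σ v_i α_i r_i = 9·12·12 + 11·2·9 + 10·4·7 + 8·3·8 + 1·1·4 = 1970 ≡ 7.
  α_i^2 mod 13 = [1, 4, 3, 9, 1].
  S_2 = Σ v_i α_i^2 r_i = 9·1·12 + 11·4·9 + 10·3·7 + 8·9·8 + 1·1·4 = 1294 ≡ 7.
  S = (7, 7, 7) ≠ 0, so r is not a codeword (an error is present).
Step 3: locate the error. For a single error e at position i, S_ℓ = v_i·e·α_i^ℓ, so α_err = S_1/S_0.
  S_0^{−1} = 7^{−1} = 2 (mod 13), so α_err = 7·2 = 14 ≡ 1 = α_5. Error position i = 5.
  Consistency check: S_2/S_1 = 7·2 = 14 ≡ 1 = α_err ✓ (single-error assumption holds).
Step 4: error magnitude e = S_0/v_5 = S_0·∏_{j≠5}(α_5 − α_j) = 7·1 = 7 ≡ 7 (mod 13).
Step 5: correct position 5: c_5 = r_5 − e = 4 − 7 ≡ 10 (mod 13). Hence c = [12, 9, 7, 8, 10].
  Check: interpolating c through the α_i gives m(x) = 11 + 12·x (degree < 2) with m(α_i) = c_i for every i, so c is indeed a codeword.


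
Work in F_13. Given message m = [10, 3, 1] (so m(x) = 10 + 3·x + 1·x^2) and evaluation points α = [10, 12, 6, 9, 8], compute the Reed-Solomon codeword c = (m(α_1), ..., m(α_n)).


c = [10, 8, 12, 1, 7]

Message polynomial: m(x) = 10 + 3·x + 1·x^2 (mod 13).
For each evaluation point α_i, compute m(α_i) mod 13:
  α_1 = 10: Horner steps 1 → 0 → 10, so m(10) = 10.
  α_2 = 12: Horner steps 1 → 2 → 8, so m(12) = 8.
  α_3 = 6: Horner steps 1 → 9 → 12, so m(6) = 12.
  α_4 = 9: Horner steps 1 → 12 → 1, so m(9) = 1.
  α_5 = 8: Horner steps 1 → 11 → 7, so m(8) = 7.
Codeword c = [10, 8, 12, 1, 7] ∈ F_13^5.


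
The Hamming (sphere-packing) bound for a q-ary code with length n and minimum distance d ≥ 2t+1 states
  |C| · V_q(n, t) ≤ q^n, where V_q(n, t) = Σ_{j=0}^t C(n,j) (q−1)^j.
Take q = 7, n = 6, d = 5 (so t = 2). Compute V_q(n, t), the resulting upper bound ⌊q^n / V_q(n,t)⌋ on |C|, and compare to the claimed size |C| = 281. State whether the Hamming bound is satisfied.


V_q(n, t) = 577, q^n = 117649, Hamming bound = 203, |C| = 281 > bound (violated).

Step 1: Compute V_q(n, t) = Σ_{j=0}^2 C(n, j) (q−1)^j.
  j = 0: C(6,0)·(6)^0 = 1·1 = 1.
  j = 1: C(6,1)·(6)^1 = 6·6 = 36.
  j = 2: C(6,2)·(6)^2 = 15·36 = 540.
  V_q(n, t) = 1 + 36 + 540 = 577.
Step 2: q^n = 7^6 = 117649.
Step 3: Hamming bound ⌊q^n / V_q(n,t)⌋ = ⌊117649/577⌋ = 203.
Step 4: Compare |C| = 281 to 203: violated.
The claimed |C| lies above the Hamming bound, so no 7-ary code of length 6 with d ≥ 5 can have 281 codewords.


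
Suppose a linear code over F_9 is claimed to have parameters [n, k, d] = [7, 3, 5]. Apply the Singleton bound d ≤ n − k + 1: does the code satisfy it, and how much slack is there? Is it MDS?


Singleton RHS = n − k + 1 = 5, slack = 0, bound satisfied, MDS.

Singleton bound: d ≤ n − k + 1.
Here n = 7, k = 3, so n − k + 1 = 5.
Given d = 5, check d ≤ 5: YES.
Slack = (n − k + 1) − d = 0.
The code is MDS (slack = 0).
Description: the claimed parameters are [7, 3, 5]_9; such a code would be MDS (meets Singleton bound).


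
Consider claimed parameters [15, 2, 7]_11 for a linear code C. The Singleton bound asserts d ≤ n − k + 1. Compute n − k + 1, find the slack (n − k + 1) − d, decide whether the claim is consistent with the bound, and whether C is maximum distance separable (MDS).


Singleton RHS = n − k + 1 = 14, slack = 7, bound satisfied, not MDS.

Singleton bound: d ≤ n − k + 1.
Here n = 15, k = 2, so n − k + 1 = 14.
Given d = 7, check d ≤ 14: YES.
Slack = (n − k + 1) − d = 7.
The code is NOT MDS (slack = 7 > 0).
Description: the claimed parameters are [15, 2, 7]_11; such a code would be non-MDS.


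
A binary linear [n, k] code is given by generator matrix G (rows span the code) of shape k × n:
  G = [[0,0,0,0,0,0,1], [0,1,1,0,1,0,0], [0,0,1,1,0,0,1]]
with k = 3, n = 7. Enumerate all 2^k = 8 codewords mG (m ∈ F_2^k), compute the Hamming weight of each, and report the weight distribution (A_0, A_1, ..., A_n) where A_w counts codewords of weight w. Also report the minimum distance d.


Weight distribution: A_0 = 1, A_1 = 1, A_2 = 1, A_3 = 3, A_4 = 2. Minimum distance d = 1.

Enumerate all 2^3 = 8 messages m ∈ F_2^3.
For each, compute codeword c = mG in F_2^7, then tally its weight.
  m = 000 → c = 0000000, weight = 0.
  m = 100 → c = 0000001, weight = 1.
  m = 010 → c = 0110100, weight = 3.
  m = 110 → c = 0110101, weight = 4.
  m = 001 → c = 0011001, weight = 3.
  m = 101 → c = 0011000, weight = 2.
  m = 011 → c = 0101101, weight = 4.
  m = 111 → c = 0101100, weight = 3.
Tally weights:
  weight 0: 1 codewords.
  weight 1: 1 codewords.
  weight 2: 1 codewords.
  weight 3: 3 codewords.
  weight 4: 2 codewords.
Minimum distance d = smallest w > 0 with A_w > 0 = 1.
Sanity: Σ A_w = 8 = 2^3 = 8 ✓.


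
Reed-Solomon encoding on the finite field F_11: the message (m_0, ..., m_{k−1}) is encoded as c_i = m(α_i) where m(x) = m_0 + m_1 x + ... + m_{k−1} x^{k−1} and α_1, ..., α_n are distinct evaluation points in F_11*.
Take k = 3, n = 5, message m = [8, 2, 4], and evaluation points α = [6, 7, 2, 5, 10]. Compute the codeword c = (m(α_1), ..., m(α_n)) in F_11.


c = [10, 9, 6, 8, 10]

Message polynomial: m(x) = 8 + 2·x + 4·x^2 (mod 11).
For each evaluation point α_i, compute m(α_i) mod 11:
  α_1 = 6: Horner steps 4 → 4 → 10, so m(6) = 10.
  α_2 = 7: Horner steps 4 → 8 → 9, so m(7) = 9.
  α_3 = 2: Horner steps 4 → 10 → 6, so m(2) = 6.
  α_4 = 5: Horner steps 4 → 0 → 8, so m(5) = 8.
  α_5 = 10: Horner steps 4 → 9 → 10, so m(10) = 10.
Codeword c = [10, 9, 6, 8, 10] ∈ F_11^5.


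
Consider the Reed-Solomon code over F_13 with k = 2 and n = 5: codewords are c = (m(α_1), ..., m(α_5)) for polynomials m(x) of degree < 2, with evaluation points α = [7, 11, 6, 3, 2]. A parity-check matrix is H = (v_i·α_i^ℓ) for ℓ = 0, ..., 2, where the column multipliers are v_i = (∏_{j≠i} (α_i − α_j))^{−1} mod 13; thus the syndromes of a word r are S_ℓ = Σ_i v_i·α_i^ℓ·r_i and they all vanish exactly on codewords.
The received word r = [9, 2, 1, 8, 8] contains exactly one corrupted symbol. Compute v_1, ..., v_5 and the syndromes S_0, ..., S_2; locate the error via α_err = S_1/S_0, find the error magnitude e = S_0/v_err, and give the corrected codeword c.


S = (12, 10, 4), error at position 4, error magnitude e = 5, c = [9, 2, 1, 3, 8].

Step 1: column multipliers v_i = (∏_{j≠i}(α_i − α_j))^{−1} mod 13.
  i = 1 (α = 7): (7−11)(7−6)(7−3)(7−2) = (−4)·1·4·5 = −80 ≡ 11, so v_1 = 11^{−1} = 6 (mod 13).
  i = 2 (α = 11): (11−7)(11−6)(11−3)(11−2) = 4·5·8·9 = 1440 ≡ 10, so v_2 = 10^{−1} = 4 (mod 13).
  i = 3 (α = 6): (6−7)(6−11)(6−3)(6−2) = (−1)·(−5)·3·4 = 60 ≡ 8, so v_3 = 8^{−1} = 5 (mod 13).
  i = 4 (α = 3): (3−7)(3−11)(3−6)(3−2) = (−4)·(−8)·(−3)·1 = −96 ≡ 8, so v_4 = 8^{−1} = 5 (mod 13).
  i = 5 (α = 2): (2−7)(2−11)(2−6)(2−3) = (−5)·(−9)·(−4)·(−1) = 180 ≡ 11, so v_5 = 11^{−1} = 6 (mod 13).
  v = [6, 4, 5, 5, 6].
Step 2: syndromes of r = [9, 2, 1, 8, 8] (all sums mod 13).
  S_0 = Σ v_i r_i = 6·9 + 4·2 + 5·1 + 5·8 + 6·8 = 155 ≡ 12.
  S_1 = Σ v_i α_i r_i = 6·7·9 + 4·11·2 + 5·6·1 + 5·3·8 + 6·2·8 = 712 ≡ 10.
  α_i^2 mod 13 = [10, 4, 10, 9, 4].
  S_2 = Σ v_i α_i^2 r_i = 6·10·9 + 4·4·2 + 5·10·1 + 5·9·8 + 6·4·8 = 1174 ≡ 4.
  S = (12, 10, 4) ≠ 0, so r is not a codeword (an error is present).
Step 3: locate the error. For a single error e at position i, S_ℓ = v_i·e·α_i^ℓ, so α_err = S_1/S_0.
  S_0^{−1} = 12^{−1} = 12 (mod 13), so α_err = 10·12 = 120 ≡ 3 = α_4. Error position i = 4.
  Consistency check: S_2/S_1 = 4·4 = 16 ≡ 3 = α_err ✓ (single-error assumption holds).
Step 4: error magnitude e = S_0/v_4 = S_0·∏_{j≠4}(α_4 − α_j) = 12·8 = 96 ≡ 5 (mod 13).
Step 5: correct position 4: c_4 = r_4 − e = 8 − 5 ≡ 3 (mod 13). Hence c = [9, 2, 1, 3, 8].
  Check: interpolating c through the α_i gives m(x) = 5 + 8·x (degree < 2) with m(α_i) = c_i for every i, so c is indeed a codeword.


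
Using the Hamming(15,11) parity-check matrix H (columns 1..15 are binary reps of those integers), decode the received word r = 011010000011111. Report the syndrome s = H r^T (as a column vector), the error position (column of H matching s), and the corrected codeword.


s = (1, 1, 1, 1)^T, error position = 15, corrected codeword c = 011010000011110

Compute s = H r^T mod 2 one row at a time:
  s_1 = 0 + 0 + 0 + 1 + 1 + 1 + 1 + 1 = 5 ≡ 1 (mod 2).
  s_2 = 0 + 1 + 0 + 0 + 1 + 1 + 1 + 1 = 5 ≡ 1 (mod 2).
  s_3 = 1 + 1 + 0 + 0 + 0 + 1 + 1 + 1 = 5 ≡ 1 (mod 2).
  s_4 = 0 + 1 + 1 + 0 + 0 + 1 + 1 + 1 = 5 ≡ 1 (mod 2).
s = (1, 1, 1, 1)^T — this equals column 15 of H (binary 1111), so error is at position 15.
Correct: flip bit 15 of r = 011010000011111 to get c = 011010000011110.


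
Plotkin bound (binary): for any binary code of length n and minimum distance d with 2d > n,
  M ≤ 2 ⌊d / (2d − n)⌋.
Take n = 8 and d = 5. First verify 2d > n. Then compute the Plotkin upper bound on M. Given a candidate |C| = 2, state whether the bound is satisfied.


Plotkin bound M ≤ 4; given |C| = 2 ≤ bound (satisfied).

Check applicability: 2d = 10, n = 8.
2d − n = 2 > 0, so Plotkin applies.
Compute d/(2d−n) = 5/2 ≈ 2.5000.
⌊d/(2d−n)⌋ = 2.
Plotkin bound: M ≤ 2·2 = 4.
Given |C| = 2, check: satisfied.
This |C| is below the Plotkin bound.


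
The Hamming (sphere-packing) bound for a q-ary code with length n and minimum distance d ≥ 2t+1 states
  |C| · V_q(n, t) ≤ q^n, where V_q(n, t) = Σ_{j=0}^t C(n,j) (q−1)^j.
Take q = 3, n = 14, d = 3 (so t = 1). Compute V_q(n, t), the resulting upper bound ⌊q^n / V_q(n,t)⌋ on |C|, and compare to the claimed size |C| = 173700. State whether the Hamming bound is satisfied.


V_q(n, t) = 29, q^n = 4782969, Hamming bound = 164929, |C| = 173700 > bound (violated).

Step 1: Compute V_q(n, t) = Σ_{j=0}^1 C(n, j) (q−1)^j.
  j = 0: C(14,0)·(2)^0 = 1·1 = 1.
  j = 1: C(14,1)·(2)^1 = 14·2 = 28.
  V_q(n, t) = 1 + 28 = 29.
Step 2: q^n = 3^14 = 4782969.
Step 3: Hamming bound ⌊q^n / V_q(n,t)⌋ = ⌊4782969/29⌋ = 164929.
Step 4: Compare |C| = 173700 to 164929: violated.
The claimed |C| lies above the Hamming bound, so no 3-ary code of length 14 with d ≥ 3 can have 173700 codewords.


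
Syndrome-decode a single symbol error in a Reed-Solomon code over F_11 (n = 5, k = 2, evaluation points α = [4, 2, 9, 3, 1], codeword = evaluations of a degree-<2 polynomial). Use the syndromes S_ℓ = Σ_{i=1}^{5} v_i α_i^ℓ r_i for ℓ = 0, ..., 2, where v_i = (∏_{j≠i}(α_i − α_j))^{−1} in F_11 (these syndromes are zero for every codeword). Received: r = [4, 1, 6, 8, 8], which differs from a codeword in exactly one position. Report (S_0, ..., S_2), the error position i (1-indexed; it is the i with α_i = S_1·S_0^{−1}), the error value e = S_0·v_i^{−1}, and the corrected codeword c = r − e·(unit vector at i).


S = (9, 9, 9), error at position 5, error magnitude e = 3, c = [4, 1, 6, 8, 5].

Step 1: column multipliers v_i = (∏_{j≠i}(α_i − α_j))^{−1} mod 11.
  i = 1 (α = 4): (4−2)(4−9)(4−3)(4−1) = 2·(−5)·1·3 = −30 ≡ 3, so v_1 = 3^{−1} = 4 (mod 11).
  i = 2 (α = 2): (2−4)(2−9)(2−3)(2−1) = (−2)·(−7)·(−1)·1 = −14 ≡ 8, so v_2 = 8^{−1} = 7 (mod 11).
  i = 3 (α = 9): (9−4)(9−2)(9−3)(9−1) = 5·7·6·8 = 1680 ≡ 8, so v_3 = 8^{−1} = 7 (mod 11).
  i = 4 (α = 3): (3−4)(3−2)(3−9)(3−1) = (−1)·1·(−6)·2 = 12 ≡ 1, so v_4 = 1^{−1} = 1 (mod 11).
  i = 5 (α = 1): (1−4)(1−2)(1−9)(1−3) = (−3)·(−1)·(−8)·(−2) = 48 ≡ 4, so v_5 = 4^{−1} = 3 (mod 11).
  v = [4, 7, 7, 1, 3].
Step 2: syndromes of r = [4, 1, 6, 8, 8] (all sums mod 11).
  S_0 = Σ v_i r_i = 4·4 + 7·1 + 7·6 + 1·8 + 3·8 = 97 ≡ 9.
  S_1 = Σ v_i α_i r_i = 4·4·4 + 7·2·1 + 7·9·6 + 1·3·8 + 3·1·8 = 504 ≡ 9.
  α_i^2 mod 11 = [5, 4, 4, 9, 1].
  S_2 = Σ v_i α_i^2 r_i = 4·5·4 + 7·4·1 + 7·4·6 + 1·9·8 + 3·1·8 = 372 ≡ 9.
  S = (9, 9, 9) ≠ 0, so r is not a codeword (an error is present).
Step 3: locate the error. For a single error e at position i, S_ℓ = v_i·e·α_i^ℓ, so α_err = S_1/S_0.
  S_0^{−1} = 9^{−1} = 5 (mod 11), so α_err = 9·5 = 45 ≡ 1 = α_5. Error position i = 5.
  Consistency check: S_2/S_1 = 9·5 = 45 ≡ 1 = α_err ✓ (single-error assumption holds).
Step 4: error magnitude e = S_0/v_5 = S_0·∏_{j≠5}(α_5 − α_j) = 9·4 = 36 ≡ 3 (mod 11).
Step 5: correct position 5: c_5 = r_5 − e = 8 − 3 ≡ 5 (mod 11). Hence c = [4, 1, 6, 8, 5].
  Check: interpolating c through the α_i gives m(x) = 9 + 7·x (degree < 2) with m(α_i) = c_i for every i, so c is indeed a codeword.


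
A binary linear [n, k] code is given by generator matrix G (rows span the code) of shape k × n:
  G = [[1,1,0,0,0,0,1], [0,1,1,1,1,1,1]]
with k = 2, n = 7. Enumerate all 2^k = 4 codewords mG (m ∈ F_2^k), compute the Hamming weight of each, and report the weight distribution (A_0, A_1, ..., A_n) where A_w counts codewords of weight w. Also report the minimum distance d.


Weight distribution: A_0 = 1, A_3 = 1, A_5 = 1, A_6 = 1. Minimum distance d = 3.

Enumerate all 2^2 = 4 messages m ∈ F_2^2.
For each, compute codeword c = mG in F_2^7, then tally its weight.
  m = 00 → c = 0000000, weight = 0.
  m = 10 → c = 1100001, weight = 3.
  m = 01 → c = 0111111, weight = 6.
  m = 11 → c = 1011110, weight = 5.
Tally weights:
  weight 0: 1 codewords.
  weight 3: 1 codewords.
  weight 5: 1 codewords.
  weight 6: 1 codewords.
Minimum distance d = smallest w > 0 with A_w > 0 = 3.
Sanity: Σ A_w = 4 = 2^2 = 4 ✓.


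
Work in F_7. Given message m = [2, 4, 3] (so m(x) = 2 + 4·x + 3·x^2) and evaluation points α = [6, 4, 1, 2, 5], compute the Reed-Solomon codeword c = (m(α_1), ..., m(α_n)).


c = [1, 3, 2, 1, 6]

Message polynomial: m(x) = 2 + 4·x + 3·x^2 (mod 7).
For each evaluation point α_i, compute m(α_i) mod 7:
  α_1 = 6: Horner steps 3 → 1 → 1, so m(6) = 1.
  α_2 = 4: Horner steps 3 → 2 → 3, so m(4) = 3.
  α_3 = 1: Horner steps 3 → 0 → 2, so m(1) = 2.
  α_4 = 2: Horner steps 3 → 3 → 1, so m(2) = 1.
  α_5 = 5: Horner steps 3 → 5 → 6, so m(5) = 6.
Codeword c = [1, 3, 2, 1, 6] ∈ F_7^5.


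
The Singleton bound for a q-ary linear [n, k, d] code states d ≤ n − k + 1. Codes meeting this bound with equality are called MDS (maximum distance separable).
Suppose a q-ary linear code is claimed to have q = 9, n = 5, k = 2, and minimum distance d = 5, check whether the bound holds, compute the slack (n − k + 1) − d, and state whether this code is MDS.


Singleton RHS = n − k + 1 = 4, slack = -1, bound violated (no such code; not MDS).

Singleton bound: d ≤ n − k + 1.
Here n = 5, k = 2, so n − k + 1 = 4.
Given d = 5, check d ≤ 4: NO.
Slack = (n − k + 1) − d = -1.
The slack is negative: d = 5 exceeds n − k + 1 = 4 by 1, so the Singleton bound is violated and no linear [5, 2, 5]_9 code can exist. In particular it is not MDS (MDS requires d = n − k + 1 exactly).
Description: the claimed parameters are [5, 2, 5]_9; such a code would be impossible (violates the Singleton bound).


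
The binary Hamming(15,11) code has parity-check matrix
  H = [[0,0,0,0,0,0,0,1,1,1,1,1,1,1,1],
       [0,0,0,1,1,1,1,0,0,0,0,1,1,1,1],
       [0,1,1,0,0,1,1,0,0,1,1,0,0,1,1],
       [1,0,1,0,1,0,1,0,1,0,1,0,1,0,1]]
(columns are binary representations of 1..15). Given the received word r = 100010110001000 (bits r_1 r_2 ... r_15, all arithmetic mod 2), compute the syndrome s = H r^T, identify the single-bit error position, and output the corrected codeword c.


s = (0, 1, 1, 1)^T, error position = 7, corrected codeword c = 100010010001000

Compute s = H r^T mod 2 one row at a time:
  s_1 = 1 + 0 + 0 + 0 + 1 + 0 + 0 + 0 = 2 ≡ 0 (mod 2).
  s_2 = 0 + 1 + 0 + 1 + 1 + 0 + 0 + 0 = 3 ≡ 1 (mod 2).
  s_3 = 0 + 0 + 0 + 1 + 0 + 0 + 0 + 0 = 1 ≡ 1 (mod 2).
  s_4 = 1 + 0 + 1 + 1 + 0 + 0 + 0 + 0 = 3 ≡ 1 (mod 2).
s = (0, 1, 1, 1)^T — this equals column 7 of H (binary 0111), so error is at position 7.
Correct: flip bit 7 of r = 100010110001000 to get c = 100010010001000.


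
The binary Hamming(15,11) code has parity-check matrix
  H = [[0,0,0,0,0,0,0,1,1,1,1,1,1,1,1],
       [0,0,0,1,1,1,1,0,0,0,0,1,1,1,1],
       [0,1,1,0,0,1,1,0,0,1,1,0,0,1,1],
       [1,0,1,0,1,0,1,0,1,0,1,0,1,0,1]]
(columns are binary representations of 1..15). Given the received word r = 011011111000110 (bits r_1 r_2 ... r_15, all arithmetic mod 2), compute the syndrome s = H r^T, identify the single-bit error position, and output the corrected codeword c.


s = (0, 1, 1, 1)^T, error position = 7, corrected codeword c = 011011011000110

Compute s = H r^T mod 2 one row at a time:
  s_1 = 1 + 1 + 0 + 0 + 0 + 1 + 1 + 0 = 4 ≡ 0 (mod 2).
  s_2 = 0 + 1 + 1 + 1 + 0 + 1 + 1 + 0 = 5 ≡ 1 (mod 2).
  s_3 = 1 + 1 + 1 + 1 + 0 + 0 + 1 + 0 = 5 ≡ 1 (mod 2).
  s_4 = 0 + 1 + 1 + 1 + 1 + 0 + 1 + 0 = 5 ≡ 1 (mod 2).
s = (0, 1, 1, 1)^T — this equals column 7 of H (binary 0111), so error is at position 7.
Correct: flip bit 7 of r = 011011111000110 to get c = 011011011000110.


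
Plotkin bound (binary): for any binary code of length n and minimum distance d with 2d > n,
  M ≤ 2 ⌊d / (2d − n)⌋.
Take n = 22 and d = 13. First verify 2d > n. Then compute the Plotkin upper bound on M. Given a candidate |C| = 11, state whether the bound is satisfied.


Plotkin bound M ≤ 6; given |C| = 11 > bound (violated).

Check applicability: 2d = 26, n = 22.
2d − n = 4 > 0, so Plotkin applies.
Compute d/(2d−n) = 13/4 ≈ 3.2500.
⌊d/(2d−n)⌋ = 3.
Plotkin bound: M ≤ 2·3 = 6.
Given |C| = 11, check: VIOLATED.
This |C| is above the Plotkin bound, so no binary code with n = 22, d = 13 and 11 codewords exists.


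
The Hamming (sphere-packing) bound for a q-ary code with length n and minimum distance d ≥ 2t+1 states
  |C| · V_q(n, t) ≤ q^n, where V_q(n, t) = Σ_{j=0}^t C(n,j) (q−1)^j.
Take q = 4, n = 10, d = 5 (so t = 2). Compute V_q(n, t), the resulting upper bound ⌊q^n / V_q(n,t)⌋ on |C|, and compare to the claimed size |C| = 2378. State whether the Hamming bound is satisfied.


V_q(n, t) = 436, q^n = 1048576, Hamming bound = 2404, |C| = 2378 ≤ bound (satisfied).

Step 1: Compute V_q(n, t) = Σ_{j=0}^2 C(n, j) (q−1)^j.
  j = 0: C(10,0)·(3)^0 = 1·1 = 1.
  j = 1: C(10,1)·(3)^1 = 10·3 = 30.
  j = 2: C(10,2)·(3)^2 = 45·9 = 405.
  V_q(n, t) = 1 + 30 + 405 = 436.
Step 2: q^n = 4^10 = 1048576.
Step 3: Hamming bound ⌊q^n / V_q(n,t)⌋ = ⌊1048576/436⌋ = 2404.
Step 4: Compare |C| = 2378 to 2404: satisfied.
The claimed |C| lies below the Hamming bound.


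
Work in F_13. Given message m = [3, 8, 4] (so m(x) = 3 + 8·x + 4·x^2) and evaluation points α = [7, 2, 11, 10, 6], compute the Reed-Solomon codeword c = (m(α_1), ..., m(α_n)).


c = [8, 9, 3, 2, 0]

Message polynomial: m(x) = 3 + 8·x + 4·x^2 (mod 13).
For each evaluation point α_i, compute m(α_i) mod 13:
  α_1 = 7: Horner steps 4 → 10 → 8, so m(7) = 8.
  α_2 = 2: Horner steps 4 → 3 → 9, so m(2) = 9.
  α_3 = 11: Horner steps 4 → 0 → 3, so m(11) = 3.
  α_4 = 10: Horner steps 4 → 9 → 2, so m(10) = 2.
  α_5 = 6: Horner steps 4 → 6 → 0, so m(6) = 0.
Codeword c = [8, 9, 3, 2, 0] ∈ F_13^5.
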